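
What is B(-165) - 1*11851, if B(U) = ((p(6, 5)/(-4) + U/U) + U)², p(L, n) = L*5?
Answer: 70245/4 ≈ 17561.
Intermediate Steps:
p(L, n) = 5*L
B(U) = (-13/2 + U)² (B(U) = (((5*6)/(-4) + U/U) + U)² = ((30*(-¼) + 1) + U)² = ((-15/2 + 1) + U)² = (-13/2 + U)²)
B(-165) - 1*11851 = (-13 + 2*(-165))²/4 - 1*11851 = (-13 - 330)²/4 - 11851 = (¼)*(-343)² - 11851 = (¼)*117649 - 11851 = 117649/4 - 11851 = 70245/4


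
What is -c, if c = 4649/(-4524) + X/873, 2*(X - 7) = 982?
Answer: 66875/146276 ≈ 0.45718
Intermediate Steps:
X = 498 (X = 7 + (1/2)*982 = 7 + 491 = 498)
c = -66875/146276 (c = 4649/(-4524) + 498/873 = 4649*(-1/4524) + 498*(1/873) = -4649/4524 + 166/291 = -66875/146276 ≈ -0.45718)
-c = -1*(-66875/146276) = 66875/146276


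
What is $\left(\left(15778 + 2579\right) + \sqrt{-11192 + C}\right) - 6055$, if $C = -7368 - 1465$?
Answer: $12302 + 15 i \sqrt{89} \approx 12302.0 + 141.51 i$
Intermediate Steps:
$C = -8833$ ($C = -7368 - 1465 = -8833$)
$\left(\left(15778 + 2579\right) + \sqrt{-11192 + C}\right) - 6055 = \left(\left(15778 + 2579\right) + \sqrt{-11192 - 8833}\right) - 6055 = \left(18357 + \sqrt{-20025}\right) - 6055 = \left(18357 + 15 i \sqrt{89}\right) - 6055 = 12302 + 15 i \sqrt{89}$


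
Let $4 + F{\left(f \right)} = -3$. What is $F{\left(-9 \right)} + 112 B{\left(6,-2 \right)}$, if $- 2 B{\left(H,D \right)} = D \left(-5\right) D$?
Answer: $1113$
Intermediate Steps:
$B{\left(H,D \right)} = \frac{5 D^{2}}{2}$ ($B{\left(H,D \right)} = - \frac{D \left(-5\right) D}{2} = - \frac{- 5 D D}{2} = - \frac{\left(-5\right) D^{2}}{2} = \frac{5 D^{2}}{2}$)
$F{\left(f \right)} = -7$ ($F{\left(f \right)} = -4 - 3 = -7$)
$F{\left(-9 \right)} + 112 B{\left(6,-2 \right)} = -7 + 112 \frac{5 \left(-2\right)^{2}}{2} = -7 + 112 \cdot \frac{5}{2} \cdot 4 = -7 + 112 \cdot 10 = -7 + 1120 = 1113$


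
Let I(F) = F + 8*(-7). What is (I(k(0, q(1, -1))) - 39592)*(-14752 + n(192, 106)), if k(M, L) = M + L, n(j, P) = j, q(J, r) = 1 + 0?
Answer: 577260320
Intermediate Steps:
q(J, r) = 1
k(M, L) = L + M
I(F) = -56 + F (I(F) = F - 56 = -56 + F)
(I(k(0, q(1, -1))) - 39592)*(-14752 + n(192, 106)) = ((-56 + (1 + 0)) - 39592)*(-14752 + 192) = ((-56 + 1) - 39592)*(-14560) = (-55 - 39592)*(-14560) = -39647*(-14560) = 577260320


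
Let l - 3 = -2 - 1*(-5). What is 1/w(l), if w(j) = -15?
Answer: -1/15 ≈ -0.066667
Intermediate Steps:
l = 6 (l = 3 + (-2 - 1*(-5)) = 3 + (-2 + 5) = 3 + 3 = 6)
1/w(l) = 1/(-15) = -1/15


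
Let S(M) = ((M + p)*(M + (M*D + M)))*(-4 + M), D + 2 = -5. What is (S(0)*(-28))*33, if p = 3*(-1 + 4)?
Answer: 0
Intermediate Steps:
D = -7 (D = -2 - 5 = -7)
p = 9 (p = 3*3 = 9)
S(M) = -5*M*(-4 + M)*(9 + M) (S(M) = ((M + 9)*(M + (M*(-7) + M)))*(-4 + M) = ((9 + M)*(M + (-7*M + M)))*(-4 + M) = ((9 + M)*(M - 6*M))*(-4 + M) = ((9 + M)*(-5*M))*(-4 + M) = (-5*M*(9 + M))*(-4 + M) = -5*M*(-4 + M)*(9 + M))
(S(0)*(-28))*33 = ((5*0*(36 - 1*0² - 5*0))*(-28))*33 = ((5*0*(36 - 1*0 + 0))*(-28))*33 = ((5*0*(36 + 0 + 0))*(-28))*33 = ((5*0*36)*(-28))*33 = (0*(-28))*33 = 0*33 = 0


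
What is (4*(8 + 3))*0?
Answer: 0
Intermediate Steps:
(4*(8 + 3))*0 = (4*11)*0 = 44*0 = 0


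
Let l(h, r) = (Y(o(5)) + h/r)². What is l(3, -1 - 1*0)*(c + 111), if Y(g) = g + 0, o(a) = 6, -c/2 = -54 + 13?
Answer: 1737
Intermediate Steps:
c = 82 (c = -2*(-54 + 13) = -2*(-41) = 82)
Y(g) = g
l(h, r) = (6 + h/r)²
l(3, -1 - 1*0)*(c + 111) = ((3 + 6*(-1 - 1*0))²/(-1 - 1*0)²)*(82 + 111) = ((3 + 6*(-1 + 0))²/(-1 + 0)²)*193 = ((3 + 6*(-1))²/(-1)²)*193 = (1*(3 - 6)²)*193 = (1*(-3)²)*193 = (1*9)*193 = 9*193 = 1737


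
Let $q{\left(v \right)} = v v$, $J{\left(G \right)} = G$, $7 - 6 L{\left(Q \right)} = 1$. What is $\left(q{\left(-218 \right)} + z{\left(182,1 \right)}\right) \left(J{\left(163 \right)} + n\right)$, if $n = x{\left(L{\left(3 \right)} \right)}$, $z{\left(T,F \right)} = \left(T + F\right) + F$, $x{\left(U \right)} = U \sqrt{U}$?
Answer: $7824112$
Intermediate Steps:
$L{\left(Q \right)} = 1$ ($L{\left(Q \right)} = \frac{7}{6} - \frac{1}{6} = 1$)
$q{\left(v \right)} = v^{2}$
$x{\left(U \right)} = U^{\frac{3}{2}}$
$z{\left(T,F \right)} = T + 2 F$ ($z{\left(T,F \right)} = \left(F + T\right) + F = T + 2 F$)
$n = 1$ ($n = 1^{\frac{3}{2}} = 1$)
$\left(q{\left(-218 \right)} + z{\left(182,1 \right)}\right) \left(J{\left(163 \right)} + n\right) = \left(\left(-218\right)^{2} + \left(182 + 2 \cdot 1\right)\right) \left(163 + 1\right) = \left(47524 + \left(182 + 2\right)\right) 164 = \left(47524 + 184\right) 164 = 47708 \cdot 164 = 7824112$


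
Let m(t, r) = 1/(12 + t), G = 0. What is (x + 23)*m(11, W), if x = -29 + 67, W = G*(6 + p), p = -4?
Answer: 61/23 ≈ 2.6522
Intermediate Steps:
W = 0 (W = 0*(6 - 4) = 0*2 = 0)
x = 38
(x + 23)*m(11, W) = (38 + 23)/(12 + 11) = 61/23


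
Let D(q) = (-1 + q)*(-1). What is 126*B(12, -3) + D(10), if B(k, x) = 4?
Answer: 495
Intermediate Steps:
D(q) = 1 - q
126*B(12, -3) + D(10) = 126*4 + (1 - 1*10) = 504 + (1 - 10) = 504 - 9 = 495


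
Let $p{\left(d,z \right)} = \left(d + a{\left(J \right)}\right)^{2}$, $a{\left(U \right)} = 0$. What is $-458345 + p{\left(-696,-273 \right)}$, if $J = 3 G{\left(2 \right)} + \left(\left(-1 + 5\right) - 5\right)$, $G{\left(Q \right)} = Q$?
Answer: $26071$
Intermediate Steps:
$J = 5$ ($J = 3 \cdot 2 + \left(\left(-1 + 5\right) - 5\right) = 6 + \left(4 - 5\right) = 6 - 1 = 5$)
$p{\left(d,z \right)} = d^{2}$ ($p{\left(d,z \right)} = \left(d + 0\right)^{2} = d^{2}$)
$-458345 + p{\left(-696,-273 \right)} = -458345 + \left(-696\right)^{2} = -458345 + 484416 = 26071$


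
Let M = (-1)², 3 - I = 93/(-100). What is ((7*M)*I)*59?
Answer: 162309/100 ≈ 1623.1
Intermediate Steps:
I = 393/100 (I = 3 - 93/(-100) = 3 - 93*(-1)/100 = 3 - 1*(-93/100) = 3 + 93/100 = 393/100 ≈ 3.9300)
M = 1
((7*M)*I)*59 = ((7*1)*(393/100))*59 = (7*(393/100))*59 = (2751/100)*59 = 162309/100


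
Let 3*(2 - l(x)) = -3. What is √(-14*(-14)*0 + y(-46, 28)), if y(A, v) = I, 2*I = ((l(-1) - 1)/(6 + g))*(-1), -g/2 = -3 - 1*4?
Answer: I*√5/10 ≈ 0.22361*I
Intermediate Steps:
l(x) = 3 (l(x) = 2 - ⅓*(-3) = 2 + 1 = 3)
g = 14 (g = -2*(-3 - 1*4) = -2*(-3 - 4) = -2*(-7) = 14)
I = -1/20 (I = (((3 - 1)/(6 + 14))*(-1))/2 = ((2/20)*(-1))/2 = ((2*(1/20))*(-1))/2 = ((⅒)*(-1))/2 = (½)*(-⅒) = -1/20 ≈ -0.050000)
y(A, v) = -1/20
√(-14*(-14)*0 + y(-46, 28)) = √(-14*(-14)*0 - 1/20) = √(196*0 - 1/20) = √(0 - 1/20) = √(-1/20) = I*√5/10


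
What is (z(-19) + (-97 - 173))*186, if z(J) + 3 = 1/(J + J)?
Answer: -964875/19 ≈ -50783.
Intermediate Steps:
z(J) = -3 + 1/(2*J) (z(J) = -3 + 1/(J + J) = -3 + 1/(2*J))
(z(-19) + (-97 - 173))*186 = ((-3 + (½)/(-19)) + (-97 - 173))*186 = ((-3 + (½)*(-1/19)) - 270)*186 = ((-3 - 1/38) - 270)*186 = (-115/38 - 270)*186 = -10375/38*186 = -964875/19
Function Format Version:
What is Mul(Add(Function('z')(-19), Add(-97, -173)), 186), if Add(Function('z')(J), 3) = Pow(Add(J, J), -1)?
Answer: Rational(-964875, 19) ≈ -50783.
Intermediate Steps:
Function('z')(J) = Add(-3, Mul(Rational(1, 2), Pow(J, -1))) (Function('z')(J) = Add(-3, Pow(Add(J, J), -1)) = Add(-3, Pow(Mul(2, J), -1)) = Add(-3, Mul(Rational(1, 2), Pow(J, -1))))
Mul(Add(Function('z')(-19), Add(-97, -173)), 186) = Mul(Add(Add(-3, Mul(Rational(1, 2), Pow(-19, -1))), Add(-97, -173)), 186) = Mul(Add(Add(-3, Mul(Rational(1, 2), Rational(-1, 19))), -270), 186) = Mul(Add(Add(-3, Rational(-1, 38)), -270), 186) = Mul(Add(Rational(-115, 38), -270), 186) = Mul(Rational(-10375, 38), 186) = Rational(-964875, 19)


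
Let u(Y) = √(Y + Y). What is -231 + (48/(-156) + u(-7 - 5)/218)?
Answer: -3007/13 + I*√6/109 ≈ -231.31 + 0.022472*I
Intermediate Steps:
u(Y) = √2*√Y (u(Y) = √(2*Y) = √2*√Y)
-231 + (48/(-156) + u(-7 - 5)/218) = -231 + (48/(-156) + (√2*√(-7 - 5))/218) = -231 + (48*(-1/156) + (√2*√(-12))*(1/218)) = -231 + (-4/13 + (√2*(2*I*√3))*(1/218)) = -231 + (-4/13 + (2*I*√6)*(1/218)) = -231 + (-4/13 + I*√6/109) = -3007/13 + I*√6/109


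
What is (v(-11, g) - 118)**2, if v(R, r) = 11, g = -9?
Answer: 11449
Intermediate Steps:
(v(-11, g) - 118)**2 = (11 - 118)**2 = (-107)**2 = 11449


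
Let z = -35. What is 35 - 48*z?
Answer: 1715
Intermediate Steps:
35 - 48*z = 35 - 48*(-35) = 35 + 1680 = 1715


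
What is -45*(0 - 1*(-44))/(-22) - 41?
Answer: 49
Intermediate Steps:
-45*(0 - 1*(-44))/(-22) - 41 = -45*(0 + 44)*(-1)/22 - 41 = -1980*(-1)/22 - 41 = -45*(-2) - 41 = 90 - 41 = 49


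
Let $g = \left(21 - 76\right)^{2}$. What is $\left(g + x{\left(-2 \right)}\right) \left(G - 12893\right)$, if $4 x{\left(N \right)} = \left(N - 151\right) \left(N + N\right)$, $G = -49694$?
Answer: $-198901486$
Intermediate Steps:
$x{\left(N \right)} = \frac{N \left(-151 + N\right)}{2}$ ($x{\left(N \right)} = \frac{\left(N - 151\right) \left(N + N\right)}{4} = \frac{\left(-151 + N\right) 2 N}{4} = \frac{2 N \left(-151 + N\right)}{4} = \frac{N \left(-151 + N\right)}{2}$)
$g = 3025$ ($g = \left(-55\right)^{2} = 3025$)
$\left(g + x{\left(-2 \right)}\right) \left(G - 12893\right) = \left(3025 + \frac{1}{2} \left(-2\right) \left(-151 - 2\right)\right) \left(-49694 - 12893\right) = \left(3025 + \frac{1}{2} \left(-2\right) \left(-153\right)\right) \left(-62587\right) = \left(3025 + 153\right) \left(-62587\right) = 3178 \left(-62587\right) = -198901486$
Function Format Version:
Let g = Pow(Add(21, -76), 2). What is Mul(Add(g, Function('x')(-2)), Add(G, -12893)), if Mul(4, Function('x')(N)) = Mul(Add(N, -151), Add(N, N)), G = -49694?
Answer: -198901486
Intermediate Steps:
Function('x')(N) = Mul(Rational(1, 2), N, Add(-151, N)) (Function('x')(N) = Mul(Rational(1, 4), Mul(Add(N, -151), Add(N, N))) = Mul(Rational(1, 4), Mul(Add(-151, N), Mul(2, N))) = Mul(Rational(1, 4), Mul(2, N, Add(-151, N))) = Mul(Rational(1, 2), N, Add(-151, N)))
g = 3025 (g = Pow(-55, 2) = 3025)
Mul(Add(g, Function('x')(-2)), Add(G, -12893)) = Mul(Add(3025, Mul(Rational(1, 2), -2, Add(-151, -2))), Add(-49694, -12893)) = Mul(Add(3025, Mul(Rational(1, 2), -2, -153)), -62587) = Mul(Add(3025, 153), -62587) = Mul(3178, -62587) = -198901486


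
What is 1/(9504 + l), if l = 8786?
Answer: 1/18290 ≈ 5.4675e-5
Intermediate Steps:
1/(9504 + l) = 1/(9504 + 8786) = 1/18290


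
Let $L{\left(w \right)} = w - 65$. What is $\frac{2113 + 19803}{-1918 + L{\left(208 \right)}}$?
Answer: $- \frac{21916}{1775} \approx -12.347$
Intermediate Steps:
$L{\left(w \right)} = -65 + w$ ($L{\left(w \right)} = w - 65 = -65 + w$)
$\frac{2113 + 19803}{-1918 + L{\left(208 \right)}} = \frac{2113 + 19803}{-1918 + \left(-65 + 208\right)} = \frac{21916}{-1918 + 143} = \frac{21916}{-1775} = 21916 \left(- \frac{1}{1775}\right) = - \frac{21916}{1775}$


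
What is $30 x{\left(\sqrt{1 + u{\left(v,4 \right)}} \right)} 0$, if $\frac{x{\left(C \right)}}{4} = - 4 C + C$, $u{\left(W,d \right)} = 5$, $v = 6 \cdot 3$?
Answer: $0$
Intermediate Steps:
$v = 18$
$x{\left(C \right)} = - 12 C$ ($x{\left(C \right)} = 4 \left(- 4 C + C\right) = 4 \left(- 3 C\right) = - 12 C$)
$30 x{\left(\sqrt{1 + u{\left(v,4 \right)}} \right)} 0 = 30 \left(- 12 \sqrt{1 + 5}\right) 0 = 30 \left(- 12 \sqrt{6}\right) 0 = - 360 \sqrt{6} \cdot 0 = 0$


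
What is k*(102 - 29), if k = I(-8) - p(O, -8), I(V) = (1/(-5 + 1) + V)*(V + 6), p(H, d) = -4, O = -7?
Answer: 2993/2 ≈ 1496.5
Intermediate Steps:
I(V) = (6 + V)*(-¼ + V) (I(V) = (1/(-4) + V)*(6 + V) = (-¼ + V)*(6 + V) = (6 + V)*(-¼ + V))
k = 41/2 (k = (-3/2 + (-8)² + (23/4)*(-8)) - 1*(-4) = (-3/2 + 64 - 46) + 4 = 33/2 + 4 = 41/2 ≈ 20.500)
k*(102 - 29) = 41*(102 - 29)/2 = (41/2)*73 = 2993/2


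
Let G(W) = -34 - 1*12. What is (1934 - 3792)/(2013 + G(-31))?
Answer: -1858/1967 ≈ -0.94459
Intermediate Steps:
G(W) = -46 (G(W) = -34 - 12 = -46)
(1934 - 3792)/(2013 + G(-31)) = (1934 - 3792)/(2013 - 46) = -1858/1967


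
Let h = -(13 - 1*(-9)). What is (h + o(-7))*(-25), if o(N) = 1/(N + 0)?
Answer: 3875/7 ≈ 553.57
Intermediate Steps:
o(N) = 1/N
h = -22 (h = -(13 + 9) = -1*22 = -22)
(h + o(-7))*(-25) = (-22 + 1/(-7))*(-25) = (-22 - ⅐)*(-25) = -155/7*(-25) = 3875/7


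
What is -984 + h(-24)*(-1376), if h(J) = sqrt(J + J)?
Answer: -984 - 5504*I*sqrt(3) ≈ -984.0 - 9533.2*I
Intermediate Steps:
h(J) = sqrt(2)*sqrt(J) (h(J) = sqrt(2*J) = sqrt(2)*sqrt(J))
-984 + h(-24)*(-1376) = -984 + (sqrt(2)*sqrt(-24))*(-1376) = -984 + (sqrt(2)*(2*I*sqrt(6)))*(-1376) = -984 + (4*I*sqrt(3))*(-1376) = -984 - 5504*I*sqrt(3)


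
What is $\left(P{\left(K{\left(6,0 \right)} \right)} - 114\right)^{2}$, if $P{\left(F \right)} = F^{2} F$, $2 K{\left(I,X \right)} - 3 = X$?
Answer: $\frac{783225}{64} \approx 12238.0$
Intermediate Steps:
$K{\left(I,X \right)} = \frac{3}{2} + \frac{X}{2}$
$P{\left(F \right)} = F^{3}$
$\left(P{\left(K{\left(6,0 \right)} \right)} - 114\right)^{2} = \left(\left(\frac{3}{2} + \frac{1}{2} \cdot 0\right)^{3} - 114\right)^{2} = \left(\left(\frac{3}{2} + 0\right)^{3} - 114\right)^{2} = \left(\left(\frac{3}{2}\right)^{3} - 114\right)^{2} = \left(\frac{27}{8} - 114\right)^{2} = \left(- \frac{885}{8}\right)^{2} = \frac{783225}{64}$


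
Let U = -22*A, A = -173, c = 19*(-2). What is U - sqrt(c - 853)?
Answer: 3806 - 9*I*sqrt(11) ≈ 3806.0 - 29.85*I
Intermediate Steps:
c = -38
U = 3806 (U = -22*(-173) = 3806)
U - sqrt(c - 853) = 3806 - sqrt(-38 - 853) = 3806 - sqrt(-891) = 3806 - 9*I*sqrt(11)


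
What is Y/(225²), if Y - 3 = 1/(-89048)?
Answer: 267143/4508055000 ≈ 5.9259e-5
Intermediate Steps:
Y = 267143/89048 (Y = 3 + 1/(-89048) = 3 - 1/89048 = 267143/89048 ≈ 3.0000)
Y/(225²) = 267143/(89048*(225²)) = (267143/89048)/50625 = (267143/89048)*(1/50625) = 267143/4508055000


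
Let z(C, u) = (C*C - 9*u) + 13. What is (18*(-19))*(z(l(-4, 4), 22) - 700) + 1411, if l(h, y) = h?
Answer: 298609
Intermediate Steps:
z(C, u) = 13 + C**2 - 9*u (z(C, u) = (C**2 - 9*u) + 13 = 13 + C**2 - 9*u)
(18*(-19))*(z(l(-4, 4), 22) - 700) + 1411 = (18*(-19))*((13 + (-4)**2 - 9*22) - 700) + 1411 = -342*((13 + 16 - 198) - 700) + 1411 = -342*(-169 - 700) + 1411 = -342*(-869) + 1411 = 297198 + 1411 = 298609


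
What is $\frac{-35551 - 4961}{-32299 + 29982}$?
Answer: $\frac{40512}{2317} \approx 17.485$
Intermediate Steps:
$\frac{-35551 - 4961}{-32299 + 29982} = - \frac{40512}{-2317} = \left(-40512\right) \left(- \frac{1}{2317}\right) = \frac{40512}{2317}$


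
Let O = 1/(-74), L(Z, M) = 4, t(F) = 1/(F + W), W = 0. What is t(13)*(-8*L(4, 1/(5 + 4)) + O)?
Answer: -2369/962 ≈ -2.4626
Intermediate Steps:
t(F) = 1/F (t(F) = 1/(F + 0) = 1/F)
O = -1/74 ≈ -0.013514
t(13)*(-8*L(4, 1/(5 + 4)) + O) = (-8*4 - 1/74)/13 = (-32 - 1/74)/13 = (1/13)*(-2369/74) = -2369/962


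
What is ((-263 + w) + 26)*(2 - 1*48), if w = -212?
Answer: 20654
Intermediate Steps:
((-263 + w) + 26)*(2 - 1*48) = ((-263 - 212) + 26)*(2 - 1*48) = (-475 + 26)*(2 - 48) = -449*(-46) = 20654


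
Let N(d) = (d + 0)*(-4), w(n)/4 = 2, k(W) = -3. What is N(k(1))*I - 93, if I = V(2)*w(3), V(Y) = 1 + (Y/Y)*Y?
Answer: 195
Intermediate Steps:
w(n) = 8 (w(n) = 4*2 = 8)
V(Y) = 1 + Y (V(Y) = 1 + 1*Y = 1 + Y)
N(d) = -4*d (N(d) = d*(-4) = -4*d)
I = 24 (I = (1 + 2)*8 = 3*8 = 24)
N(k(1))*I - 93 = -4*(-3)*24 - 93 = 12*24 - 93 = 288 - 93 = 195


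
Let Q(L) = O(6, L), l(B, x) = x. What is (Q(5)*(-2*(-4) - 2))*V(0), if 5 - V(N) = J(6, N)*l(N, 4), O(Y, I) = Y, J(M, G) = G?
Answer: 180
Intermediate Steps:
Q(L) = 6
V(N) = 5 - 4*N (V(N) = 5 - N*4 = 5 - 4*N)
(Q(5)*(-2*(-4) - 2))*V(0) = (6*(-2*(-4) - 2))*(5 - 4*0) = (6*(8 - 2))*(5 + 0) = (6*6)*5 = 36*5 = 180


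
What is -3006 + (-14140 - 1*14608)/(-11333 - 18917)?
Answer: -45451376/15125 ≈ -3005.1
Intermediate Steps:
-3006 + (-14140 - 1*14608)/(-11333 - 18917) = -3006 + (-14140 - 14608)/(-30250) = -3006 - 28748*(-1/30250) = -3006 + 14374/15125 = -45451376/15125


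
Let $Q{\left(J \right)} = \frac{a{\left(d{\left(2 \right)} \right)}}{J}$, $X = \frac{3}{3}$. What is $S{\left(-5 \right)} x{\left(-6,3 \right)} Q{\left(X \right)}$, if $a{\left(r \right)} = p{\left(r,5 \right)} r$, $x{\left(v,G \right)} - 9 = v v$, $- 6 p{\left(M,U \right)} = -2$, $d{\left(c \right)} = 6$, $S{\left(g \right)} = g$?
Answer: $-450$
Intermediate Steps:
$p{\left(M,U \right)} = \frac{1}{3}$ ($p{\left(M,U \right)} = \left(- \frac{1}{6}\right) \left(-2\right) = \frac{1}{3}$)
$x{\left(v,G \right)} = 9 + v^{2}$ ($x{\left(v,G \right)} = 9 + v v = 9 + v^{2}$)
$a{\left(r \right)} = \frac{r}{3}$
$X = 1$ ($X = 3 \cdot \frac{1}{3} = 1$)
$Q{\left(J \right)} = \frac{2}{J}$ ($Q{\left(J \right)} = \frac{\frac{1}{3} \cdot 6}{J} = \frac{2}{J}$)
$S{\left(-5 \right)} x{\left(-6,3 \right)} Q{\left(X \right)} = - 5 \left(9 + \left(-6\right)^{2}\right) \frac{2}{1} = - 5 \left(9 + 36\right) 2 \cdot 1 = \left(-5\right) 45 \cdot 2 = \left(-225\right) 2 = -450$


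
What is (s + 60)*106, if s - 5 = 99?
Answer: 17384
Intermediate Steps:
s = 104 (s = 5 + 99 = 104)
(s + 60)*106 = (104 + 60)*106 = 164*106 = 17384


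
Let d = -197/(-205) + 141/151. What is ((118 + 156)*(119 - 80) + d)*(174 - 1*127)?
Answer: 15549657754/30955 ≈ 5.0233e+5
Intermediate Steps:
d = 58652/30955 (d = -197*(-1/205) + 141*(1/151) = 197/205 + 141/151 = 58652/30955 ≈ 1.8948)
((118 + 156)*(119 - 80) + d)*(174 - 1*127) = ((118 + 156)*(119 - 80) + 58652/30955)*(174 - 1*127) = (274*39 + 58652/30955)*(174 - 127) = (10686 + 58652/30955)*47 = (330843782/30955)*47 = 15549657754/30955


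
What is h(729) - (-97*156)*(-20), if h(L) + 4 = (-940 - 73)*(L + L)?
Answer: -1779598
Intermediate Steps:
h(L) = -4 - 2026*L (h(L) = -4 + (-940 - 73)*(L + L) = -4 - 2026*L)
h(729) - (-97*156)*(-20) = (-4 - 2026*729) - (-97*156)*(-20) = (-4 - 1476954) - (-15132)*(-20) = -1476958 - 1*302640 = -1476958 - 302640 = -1779598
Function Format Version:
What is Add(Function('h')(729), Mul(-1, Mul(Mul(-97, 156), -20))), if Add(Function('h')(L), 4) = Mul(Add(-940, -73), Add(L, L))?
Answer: -1779598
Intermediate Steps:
Function('h')(L) = Add(-4, Mul(-2026, L)) (Function('h')(L) = Add(-4, Mul(Add(-940, -73), Add(L, L))) = Add(-4, Mul(-1013, Mul(2, L))) = Add(-4, Mul(-2026, L)))
Add(Function('h')(729), Mul(-1, Mul(Mul(-97, 156), -20))) = Add(Add(-4, Mul(-2026, 729)), Mul(-1, Mul(Mul(-97, 156), -20))) = Add(Add(-4, -1476954), Mul(-1, Mul(-15132, -20))) = Add(-1476958, Mul(-1, 302640)) = Add(-1476958, -302640) = -1779598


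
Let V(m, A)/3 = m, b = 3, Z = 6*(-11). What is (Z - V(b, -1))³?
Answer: -421875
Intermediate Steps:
Z = -66
V(m, A) = 3*m
(Z - V(b, -1))³ = (-66 - 3*3)³ = (-66 - 1*9)³ = (-66 - 9)³ = (-75)³ = -421875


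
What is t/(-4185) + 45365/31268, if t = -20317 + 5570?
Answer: 650961721/130856580 ≈ 4.9746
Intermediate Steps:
t = -14747
t/(-4185) + 45365/31268 = -14747/(-4185) + 45365/31268 = -14747*(-1/4185) + 45365*(1/31268) = 14747/4185 + 45365/31268 = 650961721/130856580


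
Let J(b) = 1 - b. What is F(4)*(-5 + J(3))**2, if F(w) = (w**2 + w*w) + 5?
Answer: 1813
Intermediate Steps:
F(w) = 5 + 2*w**2 (F(w) = (w**2 + w**2) + 5 = 2*w**2 + 5 = 5 + 2*w**2)
F(4)*(-5 + J(3))**2 = (5 + 2*4**2)*(-5 + (1 - 1*3))**2 = (5 + 2*16)*(-5 + (1 - 3))**2 = (5 + 32)*(-5 - 2)**2 = 37*(-7)**2 = 37*49 = 1813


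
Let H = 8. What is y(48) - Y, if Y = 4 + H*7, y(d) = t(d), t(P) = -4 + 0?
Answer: -64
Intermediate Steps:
t(P) = -4
y(d) = -4
Y = 60 (Y = 4 + 8*7 = 4 + 56 = 60)
y(48) - Y = -4 - 1*60 = -4 - 60 = -64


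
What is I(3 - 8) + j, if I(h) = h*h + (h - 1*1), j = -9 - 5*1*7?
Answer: -25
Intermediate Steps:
j = -44 (j = -9 - 5*7 = -9 - 35 = -44)
I(h) = -1 + h + h² (I(h) = h² + (h - 1) = h² + (-1 + h) = -1 + h + h²)
I(3 - 8) + j = (-1 + (3 - 8) + (3 - 8)²) - 44 = (-1 - 5 + (-5)²) - 44 = (-1 - 5 + 25) - 44 = 19 - 44 = -25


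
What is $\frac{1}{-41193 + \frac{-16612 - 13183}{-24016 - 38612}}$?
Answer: $- \frac{62628}{2579805409} \approx -2.4276 \cdot 10^{-5}$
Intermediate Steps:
$\frac{1}{-41193 + \frac{-16612 - 13183}{-24016 - 38612}} = \frac{1}{-41193 - \frac{29795}{-62628}} = \frac{1}{-41193 - - \frac{29795}{62628}} = \frac{1}{-41193 + \frac{29795}{62628}} = \frac{1}{- \frac{2579805409}{62628}} = - \frac{62628}{2579805409}$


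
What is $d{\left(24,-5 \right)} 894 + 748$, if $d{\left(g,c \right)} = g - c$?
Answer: $26674$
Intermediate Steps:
$d{\left(24,-5 \right)} 894 + 748 = \left(24 - -5\right) 894 + 748 = \left(24 + 5\right) 894 + 748 = 29 \cdot 894 + 748 = 25926 + 748 = 26674$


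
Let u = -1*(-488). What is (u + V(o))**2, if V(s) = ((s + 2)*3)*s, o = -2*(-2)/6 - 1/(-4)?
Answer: 566868481/2304 ≈ 2.4604e+5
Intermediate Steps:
o = 11/12 (o = 4*(1/6) - 1*(-1/4) = 2/3 + 1/4 = 11/12 ≈ 0.91667)
V(s) = s*(6 + 3*s) (V(s) = ((2 + s)*3)*s = (6 + 3*s)*s = s*(6 + 3*s))
u = 488
(u + V(o))**2 = (488 + 3*(11/12)*(2 + 11/12))**2 = (488 + 3*(11/12)*(35/12))**2 = (488 + 385/48)**2 = (23809/48)**2 = 566868481/2304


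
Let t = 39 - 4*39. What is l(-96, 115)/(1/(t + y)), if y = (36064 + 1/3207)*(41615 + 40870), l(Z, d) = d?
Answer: 365699532660930/1069 ≈ 3.4209e+11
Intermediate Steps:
t = -117 (t = 39 - 156 = -117)
y = 3179996061255/1069 (y = (36064 + 1/3207)*82485 = (115657249/3207)*82485 = 3179996061255/1069 ≈ 2.9747e+9)
l(-96, 115)/(1/(t + y)) = 115/(1/(-117 + 3179996061255/1069)) = 115/(1/(3179995936182/1069)) = 115/(1069/3179995936182) = 115*(3179995936182/1069) = 365699532660930/1069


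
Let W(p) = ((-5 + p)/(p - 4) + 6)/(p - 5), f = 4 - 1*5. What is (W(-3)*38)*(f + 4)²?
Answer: -4275/14 ≈ -305.36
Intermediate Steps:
f = -1 (f = 4 - 5 = -1)
W(p) = (6 + (-5 + p)/(-4 + p))/(-5 + p) (W(p) = ((-5 + p)/(-4 + p) + 6)/(-5 + p) = (6 + (-5 + p)/(-4 + p))/(-5 + p))
(W(-3)*38)*(f + 4)² = (((-29 + 7*(-3))/(20 + (-3)² - 9*(-3)))*38)*(-1 + 4)² = (((-29 - 21)/(20 + 9 + 27))*38)*3² = ((-50/56)*38)*9 = (((1/56)*(-50))*38)*9 = -25/28*38*9 = -475/14*9 = -4275/14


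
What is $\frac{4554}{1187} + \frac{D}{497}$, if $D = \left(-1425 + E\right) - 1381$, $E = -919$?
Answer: $- \frac{2158237}{589939} \approx -3.6584$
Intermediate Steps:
$D = -3725$ ($D = \left(-1425 - 919\right) - 1381 = -2344 - 1381 = -3725$)
$\frac{4554}{1187} + \frac{D}{497} = \frac{4554}{1187} - \frac{3725}{497} = - \frac{2158237}{589939}$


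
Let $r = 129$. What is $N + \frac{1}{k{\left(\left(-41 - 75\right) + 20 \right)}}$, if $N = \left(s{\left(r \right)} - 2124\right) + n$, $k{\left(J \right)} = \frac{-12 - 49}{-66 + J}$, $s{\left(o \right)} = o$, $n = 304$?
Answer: $- \frac{102989}{61} \approx -1688.3$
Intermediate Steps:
$k{\left(J \right)} = - \frac{61}{-66 + J}$
$N = -1691$ ($N = \left(129 - 2124\right) + 304 = -1995 + 304 = -1691$)
$N + \frac{1}{k{\left(\left(-41 - 75\right) + 20 \right)}} = -1691 + \frac{1}{\left(-61\right) \frac{1}{-66 + \left(\left(-41 - 75\right) + 20\right)}} = -1691 + \frac{1}{\left(-61\right) \frac{1}{-66 + \left(-116 + 20\right)}} = -1691 + \frac{1}{\left(-61\right) \frac{1}{-66 - 96}} = -1691 + \frac{1}{\left(-61\right) \frac{1}{-162}} = -1691 + \frac{1}{\left(-61\right) \left(- \frac{1}{162}\right)} = -1691 + \frac{1}{\frac{61}{162}} = -1691 + \frac{162}{61} = - \frac{102989}{61}$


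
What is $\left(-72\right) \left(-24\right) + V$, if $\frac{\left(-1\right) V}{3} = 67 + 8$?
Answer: $1503$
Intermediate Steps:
$V = -225$ ($V = - 3 \left(67 + 8\right) = \left(-3\right) 75 = -225$)
$\left(-72\right) \left(-24\right) + V = \left(-72\right) \left(-24\right) - 225 = 1728 - 225 = 1503$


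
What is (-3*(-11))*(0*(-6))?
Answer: 0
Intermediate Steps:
(-3*(-11))*(0*(-6)) = 33*0 = 0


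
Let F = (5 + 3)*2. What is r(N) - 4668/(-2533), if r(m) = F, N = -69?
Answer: 45196/2533 ≈ 17.843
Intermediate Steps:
F = 16 (F = 8*2 = 16)
r(m) = 16
r(N) - 4668/(-2533) = 16 - 4668/(-2533) = 16 - 4668*(-1)/2533 = 16 - 1*(-4668/2533) = 16 + 4668/2533 = 45196/2533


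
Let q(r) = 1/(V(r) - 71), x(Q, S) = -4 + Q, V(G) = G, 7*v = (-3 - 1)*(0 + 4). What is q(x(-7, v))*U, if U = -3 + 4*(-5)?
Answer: 23/82 ≈ 0.28049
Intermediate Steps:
v = -16/7 (v = ((-3 - 1)*(0 + 4))/7 = (-4*4)/7 = (⅐)*(-16) = -16/7 ≈ -2.2857)
q(r) = 1/(-71 + r) (q(r) = 1/(r - 71) = 1/(-71 + r))
U = -23 (U = -3 - 20 = -23)
q(x(-7, v))*U = -23/(-71 + (-4 - 7)) = -23/(-71 - 11) = -23/(-82) = -1/82*(-23) = 23/82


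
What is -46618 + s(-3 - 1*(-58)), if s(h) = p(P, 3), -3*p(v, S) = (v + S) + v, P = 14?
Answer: -139885/3 ≈ -46628.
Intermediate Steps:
p(v, S) = -2*v/3 - S/3 (p(v, S) = -((v + S) + v)/3 = -((S + v) + v)/3 = -(S + 2*v)/3 = -2*v/3 - S/3)
s(h) = -31/3 (s(h) = -2/3*14 - 1/3*3 = -28/3 - 1 = -31/3)
-46618 + s(-3 - 1*(-58)) = -46618 - 31/3 = -139885/3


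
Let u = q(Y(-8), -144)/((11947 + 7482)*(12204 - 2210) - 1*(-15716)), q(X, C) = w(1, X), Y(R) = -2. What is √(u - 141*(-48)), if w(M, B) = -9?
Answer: √28357485998569326186/64729714 ≈ 82.268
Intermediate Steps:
q(X, C) = -9
u = -3/64729714 (u = -9/((11947 + 7482)*(12204 - 2210) - 1*(-15716)) = -9/(19429*9994 + 15716) = -9/(194173426 + 15716) = -9/194189142 = -9*1/194189142 = -3/64729714 ≈ -4.6347e-8)
√(u - 141*(-48)) = √(-3/64729714 - 141*(-48)) = √(-3/64729714 + 6768) = √(438090704349/64729714) = √28357485998569326186/64729714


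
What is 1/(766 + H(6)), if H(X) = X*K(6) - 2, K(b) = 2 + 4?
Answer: 1/800 ≈ 0.0012500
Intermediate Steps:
K(b) = 6
H(X) = -2 + 6*X (H(X) = X*6 - 2 = 6*X - 2 = -2 + 6*X)
1/(766 + H(6)) = 1/(766 + (-2 + 6*6)) = 1/(766 + (-2 + 36)) = 1/(766 + 34) = 1/800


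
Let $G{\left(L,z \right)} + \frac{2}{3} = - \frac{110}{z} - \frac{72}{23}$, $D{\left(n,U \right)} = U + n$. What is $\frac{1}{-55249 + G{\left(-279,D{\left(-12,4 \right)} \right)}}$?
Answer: $- \frac{276}{15245977} \approx -1.8103 \cdot 10^{-5}$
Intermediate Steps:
$G{\left(L,z \right)} = - \frac{262}{69} - \frac{110}{z}$ ($G{\left(L,z \right)} = - \frac{2}{3} - \left(\frac{72}{23} + \frac{110}{z}\right) = - \frac{262}{69} - \frac{110}{z}$)
$\frac{1}{-55249 + G{\left(-279,D{\left(-12,4 \right)} \right)}} = \frac{1}{-55249 - \left(\frac{262}{69} + \frac{110}{4 - 12}\right)} = \frac{1}{-55249 - \left(\frac{262}{69} + \frac{110}{-8}\right)} = \frac{1}{-55249 - - \frac{2747}{276}} = \frac{1}{-55249 + \left(- \frac{262}{69} + \frac{55}{4}\right)} = \frac{1}{-55249 + \frac{2747}{276}} = \frac{1}{- \frac{15245977}{276}} = - \frac{276}{15245977}$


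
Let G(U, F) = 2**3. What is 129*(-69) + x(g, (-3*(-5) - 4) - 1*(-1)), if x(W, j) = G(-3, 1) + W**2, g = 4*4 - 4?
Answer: -8749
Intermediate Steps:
G(U, F) = 8
g = 12 (g = 16 - 4 = 12)
x(W, j) = 8 + W**2
129*(-69) + x(g, (-3*(-5) - 4) - 1*(-1)) = 129*(-69) + (8 + 12**2) = -8901 + (8 + 144) = -8901 + 152 = -8749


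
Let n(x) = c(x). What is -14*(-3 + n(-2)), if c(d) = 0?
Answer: 42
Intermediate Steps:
n(x) = 0
-14*(-3 + n(-2)) = -14*(-3 + 0) = -14*(-3) = 42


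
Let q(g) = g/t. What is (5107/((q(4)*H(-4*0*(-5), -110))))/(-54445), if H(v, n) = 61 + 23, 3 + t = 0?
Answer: 5107/6097840 ≈ 0.00083751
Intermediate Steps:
t = -3 (t = -3 + 0 = -3)
H(v, n) = 84
q(g) = -g/3 (q(g) = g/(-3) = g*(-⅓) = -g/3)
(5107/((q(4)*H(-4*0*(-5), -110))))/(-54445) = (5107/((-⅓*4*84)))/(-54445) = (5107/((-4/3*84)))*(-1/54445) = (5107/(-112))*(-1/54445) = (5107*(-1/112))*(-1/54445) = -5107/112*(-1/54445) = 5107/6097840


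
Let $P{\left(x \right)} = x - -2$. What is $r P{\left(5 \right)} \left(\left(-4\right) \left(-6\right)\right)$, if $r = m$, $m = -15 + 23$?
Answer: $1344$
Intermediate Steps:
$P{\left(x \right)} = 2 + x$ ($P{\left(x \right)} = x + 2 = 2 + x$)
$m = 8$
$r = 8$
$r P{\left(5 \right)} \left(\left(-4\right) \left(-6\right)\right) = 8 \left(2 + 5\right) \left(\left(-4\right) \left(-6\right)\right) = 8 \cdot 7 \cdot 24 = 56 \cdot 24 = 1344$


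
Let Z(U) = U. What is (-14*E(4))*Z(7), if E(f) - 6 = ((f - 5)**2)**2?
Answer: -686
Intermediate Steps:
E(f) = 6 + (-5 + f)**4 (E(f) = 6 + ((f - 5)**2)**2 = 6 + ((-5 + f)**2)**2 = 6 + (-5 + f)**4)
(-14*E(4))*Z(7) = -14*(6 + (-5 + 4)**4)*7 = -14*(6 + (-1)**4)*7 = -14*(6 + 1)*7 = -14*7*7 = -98*7 = -686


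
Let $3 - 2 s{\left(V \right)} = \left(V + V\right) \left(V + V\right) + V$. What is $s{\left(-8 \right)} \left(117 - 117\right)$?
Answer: $0$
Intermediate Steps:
$s{\left(V \right)} = \frac{3}{2} - 2 V^{2} - \frac{V}{2}$ ($s{\left(V \right)} = \frac{3}{2} - \frac{\left(V + V\right) \left(V + V\right) + V}{2} = \frac{3}{2} - \frac{2 V 2 V + V}{2} = \frac{3}{2} - \frac{4 V^{2} + V}{2} = \frac{3}{2} - \frac{V + 4 V^{2}}{2} = \frac{3}{2} - \left(\frac{V}{2} + 2 V^{2}\right) = \frac{3}{2} - 2 V^{2} - \frac{V}{2}$)
$s{\left(-8 \right)} \left(117 - 117\right) = \left(\frac{3}{2} - 2 \left(-8\right)^{2} - -4\right) \left(117 - 117\right) = \left(\frac{3}{2} - 128 + 4\right) 0 = \left(- \frac{245}{2}\right) 0 = 0$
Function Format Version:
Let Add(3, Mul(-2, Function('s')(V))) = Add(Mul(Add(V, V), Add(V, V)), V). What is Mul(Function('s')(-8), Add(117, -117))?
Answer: 0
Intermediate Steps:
Function('s')(V) = Add(Rational(3, 2), Mul(-2, Pow(V, 2)), Mul(Rational(-1, 2), V)) (Function('s')(V) = Add(Rational(3, 2), Mul(Rational(-1, 2), Add(Mul(Add(V, V), Add(V, V)), V))) = Add(Rational(3, 2), Mul(Rational(-1, 2), Add(Mul(Mul(2, V), Mul(2, V)), V))) = Add(Rational(3, 2), Mul(Rational(-1, 2), Add(Mul(4, Pow(V, 2)), V))) = Add(Rational(3, 2), Mul(Rational(-1, 2), Add(V, Mul(4, Pow(V, 2))))) = Add(Rational(3, 2), Add(Mul(-2, Pow(V, 2)), Mul(Rational(-1, 2), V))) = Add(Rational(3, 2), Mul(-2, Pow(V, 2)), Mul(Rational(-1, 2), V)))
Mul(Function('s')(-8), Add(117, -117)) = Mul(Add(Rational(3, 2), Mul(-2, Pow(-8, 2)), Mul(Rational(-1, 2), -8)), Add(117, -117)) = Mul(Add(Rational(3, 2), Mul(-2, 64), 4), 0) = Mul(Add(Rational(3, 2), -128, 4), 0) = Mul(Rational(-245, 2), 0) = 0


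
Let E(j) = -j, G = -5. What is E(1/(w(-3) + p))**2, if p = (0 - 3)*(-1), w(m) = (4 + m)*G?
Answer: 1/4 ≈ 0.25000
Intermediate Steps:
w(m) = -20 - 5*m (w(m) = (4 + m)*(-5) = -20 - 5*m)
p = 3 (p = -3*(-1) = 3)
E(1/(w(-3) + p))**2 = (-1/((-20 - 5*(-3)) + 3))**2 = (-1/((-20 + 15) + 3))**2 = (-1/(-5 + 3))**2 = (-1/(-2))**2 = (-1*(-1/2))**2 = (1/2)**2 = 1/4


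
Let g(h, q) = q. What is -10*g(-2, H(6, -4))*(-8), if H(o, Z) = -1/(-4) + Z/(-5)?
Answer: 84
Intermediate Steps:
H(o, Z) = 1/4 - Z/5 (H(o, Z) = -1*(-1/4) + Z*(-1/5) = 1/4 - Z/5)
-10*g(-2, H(6, -4))*(-8) = -10*(1/4 - 1/5*(-4))*(-8) = -10*(1/4 + 4/5)*(-8) = -10*21/20*(-8) = -21/2*(-8) = 84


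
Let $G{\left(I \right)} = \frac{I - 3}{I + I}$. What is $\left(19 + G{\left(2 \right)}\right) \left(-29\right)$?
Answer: $- \frac{2175}{4} \approx -543.75$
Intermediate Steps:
$G{\left(I \right)} = \frac{-3 + I}{2 I}$
$\left(19 + G{\left(2 \right)}\right) \left(-29\right) = \left(19 + \frac{-3 + 2}{2 \cdot 2}\right) \left(-29\right) = \left(19 + \frac{1}{2} \cdot \frac{1}{2} \left(-1\right)\right) \left(-29\right) = \left(19 - \frac{1}{4}\right) \left(-29\right) = \frac{75}{4} \left(-29\right) = - \frac{2175}{4}$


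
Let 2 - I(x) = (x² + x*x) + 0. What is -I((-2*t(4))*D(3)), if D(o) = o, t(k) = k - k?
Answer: -2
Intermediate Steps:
t(k) = 0
I(x) = 2 - 2*x² (I(x) = 2 - ((x² + x*x) + 0) = 2 - ((x² + x²) + 0) = 2 - (2*x² + 0) = 2 - 2*x²)
-I((-2*t(4))*D(3)) = -(2 - 2*(-2*0*3)²) = -(2 - 2*(0*3)²) = -(2 - 2*0²) = -(2 - 2*0) = -(2 + 0) = -1*2 = -2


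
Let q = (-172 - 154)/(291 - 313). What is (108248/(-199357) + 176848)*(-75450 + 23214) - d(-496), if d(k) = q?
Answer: -20257829328586039/2192927 ≈ -9.2378e+9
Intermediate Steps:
q = 163/11 (q = -326/(-22) = -326*(-1/22) = 163/11 ≈ 14.818)
d(k) = 163/11
(108248/(-199357) + 176848)*(-75450 + 23214) - d(-496) = (108248/(-199357) + 176848)*(-75450 + 23214) - 1*163/11 = (108248*(-1/199357) + 176848)*(-52236) - 163/11 = (-108248/199357 + 176848)*(-52236) - 163/11 = (35255778488/199357)*(-52236) - 163/11 = -1841620845099168/199357 - 163/11 = -20257829328586039/2192927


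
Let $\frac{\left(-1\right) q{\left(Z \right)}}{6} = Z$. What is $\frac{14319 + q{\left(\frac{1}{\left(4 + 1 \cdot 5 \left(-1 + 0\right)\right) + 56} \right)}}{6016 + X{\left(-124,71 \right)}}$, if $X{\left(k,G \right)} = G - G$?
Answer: $\frac{787539}{330880} \approx 2.3801$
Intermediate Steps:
$X{\left(k,G \right)} = 0$
$q{\left(Z \right)} = - 6 Z$
$\frac{14319 + q{\left(\frac{1}{\left(4 + 1 \cdot 5 \left(-1 + 0\right)\right) + 56} \right)}}{6016 + X{\left(-124,71 \right)}} = \frac{14319 - \frac{6}{\left(4 + 1 \cdot 5 \left(-1 + 0\right)\right) + 56}}{6016 + 0} = \frac{14319 - \frac{6}{\left(4 + 1 \cdot 5 \left(-1\right)\right) + 56}}{6016} = \left(14319 - \frac{6}{\left(4 + 1 \left(-5\right)\right) + 56}\right) \frac{1}{6016} = \left(14319 - \frac{6}{\left(4 - 5\right) + 56}\right) \frac{1}{6016} = \left(14319 - \frac{6}{-1 + 56}\right) \frac{1}{6016} = \left(14319 - \frac{6}{55}\right) \frac{1}{6016} = \frac{787539}{55} \cdot \frac{1}{6016} = \frac{787539}{330880}$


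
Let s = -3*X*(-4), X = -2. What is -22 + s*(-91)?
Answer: 2162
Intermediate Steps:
s = -24 (s = -3*(-2)*(-4) = 6*(-4) = -24)
-22 + s*(-91) = -22 - 24*(-91) = -22 + 2184 = 2162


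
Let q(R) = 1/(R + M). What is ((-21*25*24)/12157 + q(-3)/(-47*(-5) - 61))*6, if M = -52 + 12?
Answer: -94285357/15159779 ≈ -6.2194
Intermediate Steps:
M = -40
q(R) = 1/(-40 + R) (q(R) = 1/(R - 40) = 1/(-40 + R))
((-21*25*24)/12157 + q(-3)/(-47*(-5) - 61))*6 = ((-21*25*24)/12157 + 1/((-40 - 3)*(-47*(-5) - 61)))*6 = (-525*24*(1/12157) + 1/((-43)*(235 - 61)))*6 = (-12600*1/12157 - 1/43/174)*6 = (-12600/12157 - 1/43*1/174)*6 = (-12600/12157 - 1/7482)*6 = -94285357/90958674*6 = -94285357/15159779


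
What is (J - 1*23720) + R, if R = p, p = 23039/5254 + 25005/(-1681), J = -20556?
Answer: -391137128535/8831974 ≈ -44287.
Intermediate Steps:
p = -92647711/8831974 (p = 23039*(1/5254) + 25005*(-1/1681) = 23039/5254 - 25005/1681 = -92647711/8831974 ≈ -10.490)
R = -92647711/8831974 ≈ -10.490
(J - 1*23720) + R = (-20556 - 1*23720) - 92647711/8831974 = (-20556 - 23720) - 92647711/8831974 = -44276 - 92647711/8831974 = -391137128535/8831974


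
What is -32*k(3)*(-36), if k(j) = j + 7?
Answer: 11520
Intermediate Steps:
k(j) = 7 + j
-32*k(3)*(-36) = -32*(7 + 3)*(-36) = -32*10*(-36) = -320*(-36) = 11520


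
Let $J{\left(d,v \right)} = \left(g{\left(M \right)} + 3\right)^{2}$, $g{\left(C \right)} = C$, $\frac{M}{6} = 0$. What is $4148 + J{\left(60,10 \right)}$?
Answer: $4157$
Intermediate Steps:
$M = 0$ ($M = 6 \cdot 0 = 0$)
$J{\left(d,v \right)} = 9$ ($J{\left(d,v \right)} = \left(0 + 3\right)^{2} = 3^{2} = 9$)
$4148 + J{\left(60,10 \right)} = 4148 + 9 = 4157$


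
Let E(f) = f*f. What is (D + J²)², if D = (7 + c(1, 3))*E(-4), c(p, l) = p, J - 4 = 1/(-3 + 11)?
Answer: 86136961/4096 ≈ 21030.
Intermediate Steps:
J = 33/8 (J = 4 + 1/(-3 + 11) = 4 + 1/8 = 4 + ⅛ = 33/8 ≈ 4.1250)
E(f) = f²
D = 128 (D = (7 + 1)*(-4)² = 8*16 = 128)
(D + J²)² = (128 + (33/8)²)² = (128 + 1089/64)² = (9281/64)² = 86136961/4096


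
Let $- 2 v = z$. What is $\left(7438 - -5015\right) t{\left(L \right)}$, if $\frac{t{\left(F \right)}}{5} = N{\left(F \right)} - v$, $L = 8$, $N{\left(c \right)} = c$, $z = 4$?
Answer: $622650$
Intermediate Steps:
$v = -2$ ($v = \left(- \frac{1}{2}\right) 4 = -2$)
$t{\left(F \right)} = 10 + 5 F$ ($t{\left(F \right)} = 5 \left(F - -2\right) = 5 \left(F + 2\right) = 5 \left(2 + F\right) = 10 + 5 F$)
$\left(7438 - -5015\right) t{\left(L \right)} = \left(7438 - -5015\right) \left(10 + 5 \cdot 8\right) = \left(7438 + 5015\right) \left(10 + 40\right) = 12453 \cdot 50 = 622650$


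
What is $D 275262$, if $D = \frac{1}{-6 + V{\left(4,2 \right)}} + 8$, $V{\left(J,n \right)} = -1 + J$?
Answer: $2110342$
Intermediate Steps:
$D = \frac{23}{3}$ ($D = \frac{1}{-6 + \left(-1 + 4\right)} + 8 = \frac{1}{-6 + 3} + 8 = \frac{1}{-3} + 8 = - \frac{1}{3} + 8 = \frac{23}{3} \approx 7.6667$)
$D 275262 = \frac{23}{3} \cdot 275262 = 2110342$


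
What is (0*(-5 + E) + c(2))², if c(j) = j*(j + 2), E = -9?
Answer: 64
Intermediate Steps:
c(j) = j*(2 + j)
(0*(-5 + E) + c(2))² = (0*(-5 - 9) + 2*(2 + 2))² = (0*(-14) + 2*4)² = (0 + 8)² = 8² = 64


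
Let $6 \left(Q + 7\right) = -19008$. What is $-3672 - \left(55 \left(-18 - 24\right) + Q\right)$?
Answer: $1813$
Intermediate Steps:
$Q = -3175$ ($Q = -7 + \frac{1}{6} \left(-19008\right) = -7 - 3168 = -3175$)
$-3672 - \left(55 \left(-18 - 24\right) + Q\right) = -3672 - \left(55 \left(-18 - 24\right) - 3175\right) = -3672 - \left(55 \left(-42\right) - 3175\right) = -3672 - \left(-2310 - 3175\right) = -3672 - -5485 = -3672 + 5485 = 1813$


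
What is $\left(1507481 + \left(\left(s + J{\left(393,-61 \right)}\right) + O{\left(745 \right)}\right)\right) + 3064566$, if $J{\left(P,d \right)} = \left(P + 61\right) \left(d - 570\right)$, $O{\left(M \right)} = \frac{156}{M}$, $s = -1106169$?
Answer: $\frac{2368656136}{745} \approx 3.1794 \cdot 10^{6}$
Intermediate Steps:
$J{\left(P,d \right)} = \left(-570 + d\right) \left(61 + P\right)$ ($J{\left(P,d \right)} = \left(61 + P\right) \left(-570 + d\right) = \left(-570 + d\right) \left(61 + P\right)$)
$\left(1507481 + \left(\left(s + J{\left(393,-61 \right)}\right) + O{\left(745 \right)}\right)\right) + 3064566 = \left(1507481 + \left(\left(-1106169 + \left(-34770 - 224010 + 61 \left(-61\right) + 393 \left(-61\right)\right)\right) + \frac{156}{745}\right)\right) + 3064566 = \left(1507481 + \left(\left(-1106169 - 286474\right) + 156 \cdot \frac{1}{745}\right)\right) + 3064566 = \left(1507481 + \left(\left(-1106169 - 286474\right) + \frac{156}{745}\right)\right) + 3064566 = \left(1507481 + \left(-1392643 + \frac{156}{745}\right)\right) + 3064566 = \left(1507481 - \frac{1037518879}{745}\right) + 3064566 = \frac{85554466}{745} + 3064566 = \frac{2368656136}{745}$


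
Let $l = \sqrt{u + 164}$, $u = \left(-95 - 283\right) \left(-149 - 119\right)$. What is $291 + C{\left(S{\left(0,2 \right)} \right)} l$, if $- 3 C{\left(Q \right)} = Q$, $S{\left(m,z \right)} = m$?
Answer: $291$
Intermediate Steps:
$u = 101304$ ($u = \left(-378\right) \left(-268\right) = 101304$)
$C{\left(Q \right)} = - \frac{Q}{3}$
$l = 2 \sqrt{25367}$ ($l = \sqrt{101304 + 164} = \sqrt{101468} = 2 \sqrt{25367} \approx 318.54$)
$291 + C{\left(S{\left(0,2 \right)} \right)} l = 291 + \left(- \frac{1}{3}\right) 0 \cdot 2 \sqrt{25367} = 291 + 0 \cdot 2 \sqrt{25367} = 291 + 0 = 291$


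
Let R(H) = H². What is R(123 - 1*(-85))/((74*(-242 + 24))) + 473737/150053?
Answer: 287608073/605163749 ≈ 0.47526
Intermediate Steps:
R(123 - 1*(-85))/((74*(-242 + 24))) + 473737/150053 = (123 - 1*(-85))²/((74*(-242 + 24))) + 473737/150053 = (123 + 85)²/((74*(-218))) + 473737*(1/150053) = 208²/(-16132) + 473737/150053 = 43264*(-1/16132) + 473737/150053 = -10816/4033 + 473737/150053 = 287608073/605163749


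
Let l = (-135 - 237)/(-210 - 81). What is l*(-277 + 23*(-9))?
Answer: -60016/97 ≈ -618.72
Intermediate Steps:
l = 124/97 (l = -372/(-291) = -372*(-1/291) = 124/97 ≈ 1.2784)
l*(-277 + 23*(-9)) = 124*(-277 + 23*(-9))/97 = 124*(-277 - 207)/97 = (124/97)*(-484) = -60016/97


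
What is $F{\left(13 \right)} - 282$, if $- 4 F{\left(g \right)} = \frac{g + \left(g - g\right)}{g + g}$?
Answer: $- \frac{2257}{8} \approx -282.13$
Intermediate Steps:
$F{\left(g \right)} = - \frac{1}{8}$ ($F{\left(g \right)} = - \frac{\left(g + \left(g - g\right)\right) \frac{1}{g + g}}{4} = - \frac{\left(g + 0\right) \frac{1}{2 g}}{4} = - \frac{g \frac{1}{2 g}}{4} = \left(- \frac{1}{4}\right) \frac{1}{2} = - \frac{1}{8}$)
$F{\left(13 \right)} - 282 = - \frac{1}{8} - 282 = - \frac{2257}{8}$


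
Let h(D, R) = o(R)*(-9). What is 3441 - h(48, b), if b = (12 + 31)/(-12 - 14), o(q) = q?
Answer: 89079/26 ≈ 3426.1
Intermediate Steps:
b = -43/26 (b = 43/(-26) = 43*(-1/26) = -43/26 ≈ -1.6538)
h(D, R) = -9*R (h(D, R) = R*(-9) = -9*R)
3441 - h(48, b) = 3441 - (-9)*(-43)/26 = 3441 - 1*387/26 = 3441 - 387/26 = 89079/26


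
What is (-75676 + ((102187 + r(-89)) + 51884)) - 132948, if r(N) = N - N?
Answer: -54553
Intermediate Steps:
r(N) = 0
(-75676 + ((102187 + r(-89)) + 51884)) - 132948 = (-75676 + ((102187 + 0) + 51884)) - 132948 = (-75676 + (102187 + 51884)) - 132948 = (-75676 + 154071) - 132948 = 78395 - 132948 = -54553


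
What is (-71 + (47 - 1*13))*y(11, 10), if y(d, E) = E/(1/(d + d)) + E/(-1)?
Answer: -7770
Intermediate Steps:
y(d, E) = -E + 2*E*d (y(d, E) = E/(1/(2*d)) + E*(-1) = E/((1/(2*d))) - E = E*(2*d) - E = 2*E*d - E = -E + 2*E*d)
(-71 + (47 - 1*13))*y(11, 10) = (-71 + (47 - 1*13))*(10*(-1 + 2*11)) = (-71 + (47 - 13))*(10*(-1 + 22)) = (-71 + 34)*(10*21) = -37*210 = -7770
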